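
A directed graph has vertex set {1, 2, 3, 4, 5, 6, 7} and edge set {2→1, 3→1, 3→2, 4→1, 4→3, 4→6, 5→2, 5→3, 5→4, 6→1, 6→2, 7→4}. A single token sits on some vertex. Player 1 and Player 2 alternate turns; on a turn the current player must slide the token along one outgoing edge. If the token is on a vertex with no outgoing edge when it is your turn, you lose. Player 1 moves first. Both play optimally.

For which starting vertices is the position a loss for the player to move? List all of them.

1, 5, 7

Use the standard recursion: the mover loses at a terminal position; elsewhere, the mover wins exactly when some move hands the opponent an L position.
Every edge goes from a vertex to one that appears earlier in the order 1, 2, 6, 3, 4, 5, 7, so processing vertices in that order labels each vertex after all of its successors.
1: no outgoing edge → L
2: can move to 1, which is L ⇒ W
6: can move to 1, which is L ⇒ W
3: can move to 1, which is L ⇒ W
4: can move to 1, which is L ⇒ W
5: moves to 4(W), 3(W), 2(W); every one is W ⇒ L
7: the only move is to 4(W), a W ⇒ L
Reading off the rows marked L gives the requested list; there are 3 such vertices.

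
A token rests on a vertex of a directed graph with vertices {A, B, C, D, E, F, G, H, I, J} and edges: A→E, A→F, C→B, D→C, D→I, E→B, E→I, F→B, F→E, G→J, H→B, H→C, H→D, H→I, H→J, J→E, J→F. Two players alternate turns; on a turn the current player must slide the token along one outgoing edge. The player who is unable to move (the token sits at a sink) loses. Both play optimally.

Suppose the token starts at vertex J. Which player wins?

The second player wins.

Build the W/L table. Terminal = L. A non-terminal position is W if it has a move to some L; otherwise it is L.
Every edge goes from a vertex to one that appears earlier in the order B, I, E, F, J, G, C, D, H, A, so processing vertices in that order labels each vertex after all of its successors.
B: no outgoing edge → L
I: no outgoing edge → L
E: can move to I, which is L ⇒ W
F: can move to B, which is L ⇒ W
J: moves to F(W), E(W); every one is W ⇒ L
G: can move to J, which is L ⇒ W
C: can move to B, which is L ⇒ W
D: can move to I, which is L ⇒ W
H: can move to J, which is L ⇒ W
A: moves to F(W), E(W); every one is W ⇒ L
Every move from J reaches a W position, so the mover loses.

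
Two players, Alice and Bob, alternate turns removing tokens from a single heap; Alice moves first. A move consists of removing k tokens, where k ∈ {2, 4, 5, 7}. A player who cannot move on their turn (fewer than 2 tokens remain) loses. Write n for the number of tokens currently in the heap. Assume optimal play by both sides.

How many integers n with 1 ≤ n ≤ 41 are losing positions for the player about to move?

9

Build the W/L table. Terminal = L. A non-terminal position is W if it has a move to some L; otherwise it is L.
n=0: no move → L
n=1: no move → L
n=2: →0(L), so W
n=3: →1(L), so W
n=4: →0(L), so W
n=5: →1(L), so W
n=6: →1(L), so W
n=7: →0(L), so W
n=8: →1(L), so W
n=9: →7(W), 5(W), 4(W), 2(W) — all W, so L
n=10: →8(W), 6(W), 5(W), 3(W) — all W, so L
n=11: →9(L), so W
n=12: →10(L), so W
n=13: →9(L), so W
n=14: →10(L), so W
n=15: →10(L), so W
n=16: →9(L), so W
n=17: →10(L), so W
n=18: →16(W), 14(W), 13(W), 11(W) — all W, so L
n=19: →17(W), 15(W), 14(W), 12(W) — all W, so L
n=20: →18(L), so W
n=21: →19(L), so W
n=22: →18(L), so W
n=23: →19(L), so W
n=24: →19(L), so W
n=25: →18(L), so W
n=26: →19(L), so W
n=27: →25(W), 23(W), 22(W), 20(W) — all W, so L
n=28: →26(W), 24(W), 23(W), 21(W) — all W, so L
n=29: →27(L), so W
n=30: →28(L), so W
n=31: →27(L), so W
n=32: →28(L), so W
n=33: →28(L), so W
n=34: →27(L), so W
n=35: →28(L), so W
n=36: →34(W), 32(W), 31(W), 29(W) — all W, so L
n=37: →35(W), 33(W), 32(W), 30(W) — all W, so L
n=38: →36(L), so W
n=39: →37(L), so W
n=40: →36(L), so W
n=41: →37(L), so W
L entries with 1 ≤ n ≤ 41 (n=0 is outside the asked range and is not counted): n = 1, 9, 10, 18, 19, 27, 28, 36, 37; that makes 9.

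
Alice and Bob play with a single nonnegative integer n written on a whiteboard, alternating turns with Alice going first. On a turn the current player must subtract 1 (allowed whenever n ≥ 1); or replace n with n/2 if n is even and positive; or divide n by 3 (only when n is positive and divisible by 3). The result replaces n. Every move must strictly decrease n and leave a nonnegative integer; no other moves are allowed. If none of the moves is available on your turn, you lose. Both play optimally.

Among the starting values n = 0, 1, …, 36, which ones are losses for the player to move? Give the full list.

Work bottom-up. With no move the player to move loses. Otherwise the position is W if at least one move leads to an L position for the opponent, and L if every move leads to a W.
n=0: no move → L
n=1: reaches L-position 0 → W
n=2: only reaches 1(W), which is W → L
n=3: reaches L-position 2 → W
n=4: reaches L-position 2 → W
n=5: only reaches 4(W), which is W → L
n=6: reaches L-position 2 → W
n=7: only reaches 6(W), which is W → L
n=8: reaches L-position 7 → W
n=9: only reaches 3(W), 8(W), all W → L
n=10: reaches L-position 5 → W
n=11: only reaches 10(W), which is W → L
n=12: reaches L-position 11 → W
n=13: only reaches 12(W), which is W → L
n=14: reaches L-position 7 → W
n=15: reaches L-position 5 → W
n=16: only reaches 8(W), 15(W), all W → L
n=17: reaches L-position 16 → W
n=18: reaches L-position 9 → W
n=19: only reaches 18(W), which is W → L
n=20: reaches L-position 19 → W
n=21: reaches L-position 7 → W
n=22: reaches L-position 11 → W
n=23: only reaches 22(W), which is W → L
n=24: reaches L-position 23 → W
n=25: only reaches 24(W), which is W → L
n=26: reaches L-position 13 → W
n=27: reaches L-position 9 → W
n=28: only reaches 14(W), 27(W), all W → L
n=29: reaches L-position 28 → W
n=30: only reaches 10(W), 15(W), 29(W), all W → L
n=31: reaches L-position 30 → W
n=32: reaches L-position 16 → W
n=33: reaches L-position 11 → W
n=34: only reaches 17(W), 33(W), all W → L
n=35: reaches L-position 34 → W
n=36: only reaches 12(W), 18(W), 35(W), all W → L
The losing starting values of n are exactly the entries labelled L in this table (15 of them).

0, 2, 5, 7, 9, 11, 13, 16, 19, 23, 25, 28, 30, 34, 36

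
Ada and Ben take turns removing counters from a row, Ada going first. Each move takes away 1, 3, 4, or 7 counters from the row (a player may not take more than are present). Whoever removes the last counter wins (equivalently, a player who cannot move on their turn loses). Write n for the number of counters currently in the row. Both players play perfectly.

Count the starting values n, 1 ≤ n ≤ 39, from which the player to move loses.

Use the standard recursion: the mover loses at a terminal position; elsewhere, the mover wins exactly when some move hands the opponent an L position.
n=0: no move → L
n=1: →0(L), so W
n=2: →1(W) only, which is W, so L
n=3: →2(L), so W
n=4: →0(L), so W
n=5: →2(L), so W
n=6: →2(L), so W
n=7: →0(L), so W
n=8: →7(W), 5(W), 4(W), 1(W) — all W, so L
n=9: →8(L), so W
n=10: →9(W), 7(W), 6(W), 3(W) — all W, so L
n=11: →10(L), so W
n=12: →8(L), so W
n=13: →10(L), so W
n=14: →10(L), so W
n=15: →8(L), so W
n=16: →15(W), 13(W), 12(W), 9(W) — all W, so L
n=17: →16(L), so W
n=18: →17(W), 15(W), 14(W), 11(W) — all W, so L
n=19: →18(L), so W
n=20: →16(L), so W
n=21: →18(L), so W
n=22: →18(L), so W
n=23: →16(L), so W
n=24: →23(W), 21(W), 20(W), 17(W) — all W, so L
n=25: →24(L), so W
n=26: →25(W), 23(W), 22(W), 19(W) — all W, so L
n=27: →26(L), so W
n=28: →24(L), so W
n=29: →26(L), so W
n=30: →26(L), so W
n=31: →24(L), so W
n=32: →31(W), 29(W), 28(W), 25(W) — all W, so L
n=33: →32(L), so W
n=34: →33(W), 31(W), 30(W), 27(W) — all W, so L
n=35: →34(L), so W
n=36: →32(L), so W
n=37: →34(L), so W
n=38: →34(L), so W
n=39: →32(L), so W
L entries with 1 ≤ n ≤ 39 (n=0 is outside the asked range and is not counted): n = 2, 8, 10, 16, 18, 24, 26, 32, 34; that makes 9.

9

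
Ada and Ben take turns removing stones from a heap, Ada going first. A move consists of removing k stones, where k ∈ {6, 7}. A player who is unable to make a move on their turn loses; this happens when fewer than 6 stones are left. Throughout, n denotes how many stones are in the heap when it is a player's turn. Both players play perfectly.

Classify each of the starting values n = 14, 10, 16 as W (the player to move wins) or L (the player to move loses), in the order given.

Use the standard recursion: the mover loses at a terminal position; elsewhere, the mover wins exactly when some move hands the opponent an L position.
n=0: no move → L
n=1: no move → L
n=2: no move → L
n=3: no move → L
n=4: no move → L
n=5: no move → L
n=6: →0(L), so W
n=7: →1(L), so W
n=8: →2(L), so W
n=9: →3(L), so W
n=10: →4(L), so W
n=11: →5(L), so W
n=12: →5(L), so W
n=13: →7(W), 6(W) — all W, so L
n=14: →8(W), 7(W) — all W, so L
n=15: →9(W), 8(W) — all W, so L
n=16: →10(W), 9(W) — all W, so L

14: L, 10: W, 16: L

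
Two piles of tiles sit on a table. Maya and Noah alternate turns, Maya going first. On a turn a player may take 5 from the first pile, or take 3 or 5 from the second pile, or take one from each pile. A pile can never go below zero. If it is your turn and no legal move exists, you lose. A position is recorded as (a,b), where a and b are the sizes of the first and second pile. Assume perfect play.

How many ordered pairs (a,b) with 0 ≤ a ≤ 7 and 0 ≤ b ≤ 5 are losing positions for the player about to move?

20

Compute win/loss labels from the base case upward. A position with no move is L. Any other position is W if it can reach an L in one move, else L.
Every move lowers a or b (never raises either), so fill the grid row by row in increasing a, and left to right within a row: each cell's successors are then already labelled.
      b=0  b=1  b=2  b=3  b=4  b=5
a=0:    L    L    L    W    W    W
a=1:    L    W    W    W    L    W
a=2:    L    W    L    W    L    W
a=3:    L    W    L    W    L    W
a=4:    L    W    L    W    L    W
a=5:    W    W    W    W    L    W
a=6:    W    L    L    L    W    W
a=7:    W    L    W    W    W    L
Cells with no legal move (terminal, hence L): (0,0), (0,1), (0,2), (1,0), (2,0), (3,0), (4,0).
The remaining L cells, each justified by listing all of its moves:
(1,4): only reaches (1,1)(W), (0,3)(W), all W → L
(2,2): only reaches (1,1)(W), which is W → L
(2,4): only reaches (2,1)(W), (1,3)(W), all W → L
(3,2): only reaches (2,1)(W), which is W → L
(3,4): only reaches (3,1)(W), (2,3)(W), all W → L
(4,2): only reaches (3,1)(W), which is W → L
(4,4): only reaches (4,1)(W), (3,3)(W), all W → L
(5,4): only reaches (0,4)(W), (5,1)(W), (4,3)(W), all W → L
(6,1): only reaches (1,1)(W), (5,0)(W), all W → L
(6,2): only reaches (1,2)(W), (5,1)(W), all W → L
(6,3): only reaches (1,3)(W), (6,0)(W), (5,2)(W), all W → L
(7,1): only reaches (2,1)(W), (6,0)(W), all W → L
(7,5): only reaches (2,5)(W), (7,2)(W), (7,0)(W), (6,4)(W), all W → L
Every other cell has at least one move into one of the L cells above, so it is W.
L cells per row: a=0: 3, a=1: 2, a=2: 3, a=3: 3, a=4: 3, a=5: 1, a=6: 3, a=7: 2; total 20.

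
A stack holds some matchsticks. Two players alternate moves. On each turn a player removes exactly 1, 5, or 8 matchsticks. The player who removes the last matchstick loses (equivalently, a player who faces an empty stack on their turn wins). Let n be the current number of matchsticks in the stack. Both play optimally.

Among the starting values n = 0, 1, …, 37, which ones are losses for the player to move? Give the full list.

Compute win/loss labels from the base case upward. A position with no move is W. Any other position is W if it can reach an L in one move, else L.
n=0: no move; the opponent has just taken the last matchstick and therefore loses → W
n=1: the only move is to 0(W), a W ⇒ L
n=2: can move to 1, which is L ⇒ W
n=3: the only move is to 2(W), a W ⇒ L
n=4: can move to 3, which is L ⇒ W
n=5: moves to 4(W), 0(W); every one is W ⇒ L
n=6: can move to 5, which is L ⇒ W
n=7: moves to 6(W), 2(W); every one is W ⇒ L
n=8: can move to 7, which is L ⇒ W
n=9: can move to 1, which is L ⇒ W
n=10: can move to 5, which is L ⇒ W
n=11: can move to 3, which is L ⇒ W
n=12: can move to 7, which is L ⇒ W
n=13: can move to 5, which is L ⇒ W
n=14: moves to 13(W), 9(W), 6(W); every one is W ⇒ L
n=15: can move to 14, which is L ⇒ W
n=16: moves to 15(W), 11(W), 8(W); every one is W ⇒ L
n=17: can move to 16, which is L ⇒ W
n=18: moves to 17(W), 13(W), 10(W); every one is W ⇒ L
n=19: can move to 18, which is L ⇒ W
n=20: moves to 19(W), 15(W), 12(W); every one is W ⇒ L
n=21: can move to 20, which is L ⇒ W
n=22: can move to 14, which is L ⇒ W
n=23: can move to 18, which is L ⇒ W
n=24: can move to 16, which is L ⇒ W
n=25: can move to 20, which is L ⇒ W
n=26: can move to 18, which is L ⇒ W
n=27: moves to 26(W), 22(W), 19(W); every one is W ⇒ L
n=28: can move to 27, which is L ⇒ W
n=29: moves to 28(W), 24(W), 21(W); every one is W ⇒ L
n=30: can move to 29, which is L ⇒ W
n=31: moves to 30(W), 26(W), 23(W); every one is W ⇒ L
n=32: can move to 31, which is L ⇒ W
n=33: moves to 32(W), 28(W), 25(W); every one is W ⇒ L
n=34: can move to 33, which is L ⇒ W
n=35: can move to 27, which is L ⇒ W
n=36: can move to 31, which is L ⇒ W
n=37: can move to 29, which is L ⇒ W
The losing starting values of n are exactly the entries labelled L in this table (12 of them).

1, 3, 5, 7, 14, 16, 18, 20, 27, 29, 31, 33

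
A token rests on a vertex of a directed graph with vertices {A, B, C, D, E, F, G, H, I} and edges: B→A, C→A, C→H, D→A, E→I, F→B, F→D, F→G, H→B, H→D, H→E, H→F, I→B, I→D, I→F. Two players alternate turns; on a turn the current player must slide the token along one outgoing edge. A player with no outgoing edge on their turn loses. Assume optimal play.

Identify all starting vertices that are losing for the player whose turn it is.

Work bottom-up. With no move the player to move loses. Otherwise the position is W if at least one move leads to an L position for the opponent, and L if every move leads to a W.
Every edge goes from a vertex to one that appears earlier in the order A, G, D, B, F, I, E, H, C, so processing vertices in that order labels each vertex after all of its successors.
A: no outgoing edge → L
G: no outgoing edge → L
D: can move to A, which is L ⇒ W
B: can move to A, which is L ⇒ W
F: can move to G, which is L ⇒ W
I: moves to F(W), B(W), D(W); every one is W ⇒ L
E: can move to I, which is L ⇒ W
H: moves to E(W), F(W), B(W), D(W); every one is W ⇒ L
C: can move to H, which is L ⇒ W
The losing starting vertices are exactly the entries labelled L in this table (4 of them).

A, G, H, I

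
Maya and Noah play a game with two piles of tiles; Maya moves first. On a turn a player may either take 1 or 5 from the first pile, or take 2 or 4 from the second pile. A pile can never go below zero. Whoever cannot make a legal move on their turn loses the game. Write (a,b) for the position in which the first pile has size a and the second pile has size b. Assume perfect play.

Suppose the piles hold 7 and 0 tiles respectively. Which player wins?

Maya wins.

Compute win/loss labels from the base case upward. A position with no move is L. Any other position is W if it can reach an L in one move, else L.
No move ever increases a pile, so every position that can arise here has a ≤ 7 and b ≤ 0; it is enough to label the cells with 0 ≤ a ≤ 7 and 0 ≤ b ≤ 0.
Every move lowers a or b (never raises either), so fill the grid row by row in increasing a, and left to right within a row: each cell's successors are then already labelled.
      b=0
a=0:    L
a=1:    W
a=2:    L
a=3:    W
a=4:    L
a=5:    W
a=6:    L
a=7:    W
Cells with no legal move (terminal, hence L): (0,0).
The remaining L cells, each justified by listing all of its moves:
(2,0): the only move is to (1,0)(W), a W ⇒ L
(4,0): the only move is to (3,0)(W), a W ⇒ L
(6,0): moves to (5,0)(W), (1,0)(W); every one is W ⇒ L
Every other cell has at least one move into one of the L cells above, so it is W.
From (7,0) Maya can move to (6,0), reaching an L position.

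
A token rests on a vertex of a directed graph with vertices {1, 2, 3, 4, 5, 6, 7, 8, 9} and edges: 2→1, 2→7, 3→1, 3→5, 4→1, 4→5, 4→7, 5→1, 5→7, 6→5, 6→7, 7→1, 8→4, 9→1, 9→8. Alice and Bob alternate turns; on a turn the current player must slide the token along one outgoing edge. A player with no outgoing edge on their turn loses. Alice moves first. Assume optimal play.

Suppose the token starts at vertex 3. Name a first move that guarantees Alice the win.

Work bottom-up. With no move the player to move loses. Otherwise the position is W if at least one move leads to an L position for the opponent, and L if every move leads to a W.
Every edge goes from a vertex to one that appears earlier in the order 1, 7, 5, 4, 3, 8, 9, 2, 6, so processing vertices in that order labels each vertex after all of its successors.
1: no outgoing edge → L
7: →1(L), so W
5: →1(L), so W
4: →1(L), so W
3: →1(L), so W
8: →4(W) only, which is W, so L
9: →8(L), so W
2: →1(L), so W
6: →5(W), 7(W) — all W, so L
From 3, the L positions reachable in one move are: 1.

Move to 1.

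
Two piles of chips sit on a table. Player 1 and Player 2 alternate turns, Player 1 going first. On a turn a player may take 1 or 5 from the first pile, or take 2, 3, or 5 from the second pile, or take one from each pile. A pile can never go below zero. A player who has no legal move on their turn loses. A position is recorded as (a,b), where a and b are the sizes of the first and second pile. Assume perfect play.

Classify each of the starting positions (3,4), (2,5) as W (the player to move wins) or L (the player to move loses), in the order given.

Compute win/loss labels from the base case upward. A position with no move is L. Any other position is W if it can reach an L in one move, else L.
No move ever increases a pile, so every position that can arise here has a ≤ 3 and b ≤ 5; it is enough to label the cells with 0 ≤ a ≤ 3 and 0 ≤ b ≤ 5.
Every move lowers a or b (never raises either), so fill the grid row by row in increasing a, and left to right within a row: each cell's successors are then already labelled.
      b=0  b=1  b=2  b=3  b=4  b=5
a=0:    L    L    W    W    W    W
a=1:    W    W    W    L    L    W
a=2:    L    L    W    W    W    W
a=3:    W    W    W    L    L    W
Cells with no legal move (terminal, hence L): (0,0), (0,1).
The remaining L cells, each justified by listing all of its moves:
(1,3): L (options (0,3)(W), (1,1)(W), (1,0)(W), (0,2)(W) are all W)
(1,4): L (options (0,4)(W), (1,2)(W), (1,1)(W), (0,3)(W) are all W)
(2,0): L (sole option (1,0)(W) is W)
(2,1): L (options (1,1)(W), (1,0)(W) are all W)
(3,3): L (options (2,3)(W), (3,1)(W), (3,0)(W), (2,2)(W) are all W)
(3,4): L (options (2,4)(W), (3,2)(W), (3,1)(W), (2,3)(W) are all W)
Every other cell has at least one move into one of the L cells above, so it is W.
(3,4): one of the L cells justified above, so L
(2,5): the move to (2,0) reaches an L cell, so W

(3,4): L, (2,5): W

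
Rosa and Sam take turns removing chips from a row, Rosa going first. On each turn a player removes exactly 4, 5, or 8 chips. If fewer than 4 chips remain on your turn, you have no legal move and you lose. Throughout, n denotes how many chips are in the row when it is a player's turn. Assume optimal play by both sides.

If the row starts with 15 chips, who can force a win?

Sam wins.

Classify positions by backward induction: terminal positions (no move available) are L. From any other position, the mover wins iff some move reaches an L.
n=0: no move → L
n=1: no move → L
n=2: no move → L
n=3: no move → L
n=4: reaches L-position 0 → W
n=5: reaches L-position 1 → W
n=6: reaches L-position 2 → W
n=7: reaches L-position 3 → W
n=8: reaches L-position 3 → W
n=9: reaches L-position 1 → W
n=10: reaches L-position 2 → W
n=11: reaches L-position 3 → W
n=12: only reaches 8(W), 7(W), 4(W), all W → L
n=13: only reaches 9(W), 8(W), 5(W), all W → L
n=14: only reaches 10(W), 9(W), 6(W), all W → L
n=15: only reaches 11(W), 10(W), 7(W), all W → L
Every move from 15 reaches a W position, so the mover loses.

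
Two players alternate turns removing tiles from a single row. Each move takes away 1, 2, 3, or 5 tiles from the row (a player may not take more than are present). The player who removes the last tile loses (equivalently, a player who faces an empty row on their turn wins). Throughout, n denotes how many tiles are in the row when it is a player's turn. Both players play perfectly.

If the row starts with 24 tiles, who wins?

The first player wins.

Compute win/loss labels from the base case upward. A position with no move is W. Any other position is W if it can reach an L in one move, else L.
n=0: no move; the opponent has just taken the last tile and therefore loses → W
n=1: only reaches 0(W), which is W → L
n=2: reaches L-position 1 → W
n=3: reaches L-position 1 → W
n=4: reaches L-position 1 → W
n=5: only reaches 4(W), 3(W), 2(W), 0(W), all W → L
n=6: reaches L-position 5 → W
n=7: reaches L-position 5 → W
n=8: reaches L-position 5 → W
n=9: only reaches 8(W), 7(W), 6(W), 4(W), all W → L
n=10: reaches L-position 9 → W
n=11: reaches L-position 9 → W
n=12: reaches L-position 9 → W
n=13: only reaches 12(W), 11(W), 10(W), 8(W), all W → L
n=14: reaches L-position 13 → W
n=15: reaches L-position 13 → W
n=16: reaches L-position 13 → W
n=17: only reaches 16(W), 15(W), 14(W), 12(W), all W → L
n=18: reaches L-position 17 → W
n=19: reaches L-position 17 → W
n=20: reaches L-position 17 → W
n=21: only reaches 20(W), 19(W), 18(W), 16(W), all W → L
n=22: reaches L-position 21 → W
n=23: reaches L-position 21 → W
n=24: reaches L-position 21 → W
From 24 the player to move can remove 3, leaving 21, reaching an L position.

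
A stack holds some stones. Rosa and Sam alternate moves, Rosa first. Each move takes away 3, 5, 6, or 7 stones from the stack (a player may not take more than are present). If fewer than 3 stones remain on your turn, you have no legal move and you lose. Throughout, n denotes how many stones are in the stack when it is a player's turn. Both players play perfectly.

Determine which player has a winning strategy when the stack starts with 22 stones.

Sam wins.

Classify positions by backward induction: terminal positions (no move available) are L. From any other position, the mover wins iff some move reaches an L.
n=0: no move → L
n=1: no move → L
n=2: no move → L
n=3: W (go to 0, an L position)
n=4: W (go to 1, an L position)
n=5: W (go to 2, an L position)
n=6: W (go to 1, an L position)
n=7: W (go to 2, an L position)
n=8: W (go to 2, an L position)
n=9: W (go to 2, an L position)
n=10: L (options 7(W), 5(W), 4(W), 3(W) are all W)
n=11: L (options 8(W), 6(W), 5(W), 4(W) are all W)
n=12: L (options 9(W), 7(W), 6(W), 5(W) are all W)
n=13: W (go to 10, an L position)
n=14: W (go to 11, an L position)
n=15: W (go to 12, an L position)
n=16: W (go to 11, an L position)
n=17: W (go to 12, an L position)
n=18: W (go to 12, an L position)
n=19: W (go to 12, an L position)
n=20: L (options 17(W), 15(W), 14(W), 13(W) are all W)
n=21: L (options 18(W), 16(W), 15(W), 14(W) are all W)
n=22: L (options 19(W), 17(W), 16(W), 15(W) are all W)
Every move from 22 reaches a W position, so the mover loses.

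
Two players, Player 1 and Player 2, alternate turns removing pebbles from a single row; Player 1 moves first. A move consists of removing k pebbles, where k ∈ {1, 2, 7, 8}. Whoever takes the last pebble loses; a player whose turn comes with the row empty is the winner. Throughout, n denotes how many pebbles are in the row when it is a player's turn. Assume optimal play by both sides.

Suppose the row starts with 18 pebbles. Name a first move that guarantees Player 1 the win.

Remove 2, leaving 16.

Positions with no move are W. A position that does have a move is losing for the player to move precisely when every available move leads to a winning position for the opponent. Fill in the labels:
n=0: no move; the opponent has just taken the last pebble and therefore loses → W
n=1: only reaches 0(W), which is W → L
n=2: reaches L-position 1 → W
n=3: reaches L-position 1 → W
n=4: only reaches 3(W), 2(W), all W → L
n=5: reaches L-position 4 → W
n=6: reaches L-position 4 → W
n=7: only reaches 6(W), 5(W), 0(W), all W → L
n=8: reaches L-position 7 → W
n=9: reaches L-position 7 → W
n=10: only reaches 9(W), 8(W), 3(W), 2(W), all W → L
n=11: reaches L-position 10 → W
n=12: reaches L-position 10 → W
n=13: only reaches 12(W), 11(W), 6(W), 5(W), all W → L
n=14: reaches L-position 13 → W
n=15: reaches L-position 13 → W
n=16: only reaches 15(W), 14(W), 9(W), 8(W), all W → L
n=17: reaches L-position 16 → W
n=18: reaches L-position 16 → W
From 18, the L positions reachable in one move are: 16, 10. Any move reaching one of these is winning.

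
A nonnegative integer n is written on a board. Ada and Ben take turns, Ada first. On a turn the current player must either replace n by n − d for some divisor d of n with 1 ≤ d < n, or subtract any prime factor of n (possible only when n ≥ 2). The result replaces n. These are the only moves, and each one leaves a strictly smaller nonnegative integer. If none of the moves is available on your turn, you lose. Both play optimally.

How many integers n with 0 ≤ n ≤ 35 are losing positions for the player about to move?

9

Use the standard recursion: the mover loses at a terminal position; elsewhere, the mover wins exactly when some move hands the opponent an L position.
n=0: no move → L
n=1: no move → L
n=2: can move to 0, which is L ⇒ W
n=3: can move to 0, which is L ⇒ W
n=4: moves to 2(W), 3(W); every one is W ⇒ L
n=5: can move to 0, which is L ⇒ W
n=6: can move to 4, which is L ⇒ W
n=7: can move to 0, which is L ⇒ W
n=8: can move to 4, which is L ⇒ W
n=9: moves to 6(W), 8(W); every one is W ⇒ L
n=10: can move to 9, which is L ⇒ W
n=11: can move to 0, which is L ⇒ W
n=12: can move to 9, which is L ⇒ W
n=13: can move to 0, which is L ⇒ W
n=14: moves to 7(W), 12(W), 13(W); every one is W ⇒ L
n=15: can move to 14, which is L ⇒ W
n=16: can move to 14, which is L ⇒ W
n=17: can move to 0, which is L ⇒ W
n=18: can move to 9, which is L ⇒ W
n=19: can move to 0, which is L ⇒ W
n=20: moves to 10(W), 15(W), 16(W), 18(W), 19(W); every one is W ⇒ L
n=21: can move to 14, which is L ⇒ W
n=22: can move to 20, which is L ⇒ W
n=23: can move to 0, which is L ⇒ W
n=24: can move to 20, which is L ⇒ W
n=25: can move to 20, which is L ⇒ W
n=26: moves to 13(W), 24(W), 25(W); every one is W ⇒ L
n=27: can move to 26, which is L ⇒ W
n=28: can move to 14, which is L ⇒ W
n=29: can move to 0, which is L ⇒ W
n=30: can move to 20, which is L ⇒ W
n=31: can move to 0, which is L ⇒ W
n=32: moves to 16(W), 24(W), 28(W), 30(W), 31(W); every one is W ⇒ L
n=33: can move to 32, which is L ⇒ W
n=34: can move to 32, which is L ⇒ W
n=35: moves to 28(W), 30(W), 34(W); every one is W ⇒ L
L entries with 0 ≤ n ≤ 35: n = 0, 1, 4, 9, 14, 20, 26, 32, 35; that makes 9.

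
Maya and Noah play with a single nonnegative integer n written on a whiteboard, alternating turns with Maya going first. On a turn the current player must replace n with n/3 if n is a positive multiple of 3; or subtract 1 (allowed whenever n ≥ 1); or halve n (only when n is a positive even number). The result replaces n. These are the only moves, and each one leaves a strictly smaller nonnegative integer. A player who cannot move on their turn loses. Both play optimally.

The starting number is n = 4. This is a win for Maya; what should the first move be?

Build the W/L table. Terminal = L. A non-terminal position is W if it has a move to some L; otherwise it is L.
n=0: no move → L
n=1: can move to 0, which is L ⇒ W
n=2: the only move is to 1(W), a W ⇒ L
n=3: can move to 2, which is L ⇒ W
n=4: can move to 2, which is L ⇒ W
From 4, the L positions reachable in one move are: 2.

Move to 2.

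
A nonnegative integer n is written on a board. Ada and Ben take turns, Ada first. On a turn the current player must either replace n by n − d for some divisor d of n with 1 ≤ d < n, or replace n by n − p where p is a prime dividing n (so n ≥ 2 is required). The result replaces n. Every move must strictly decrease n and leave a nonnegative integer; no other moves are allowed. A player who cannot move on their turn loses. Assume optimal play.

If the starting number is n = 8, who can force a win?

Classify positions by backward induction: terminal positions (no move available) are L. From any other position, the mover wins iff some move reaches an L.
n=0: no move → L
n=1: no move → L
n=2: →0(L), so W
n=3: →0(L), so W
n=4: →2(W), 3(W) — all W, so L
n=5: →0(L), so W
n=6: →4(L), so W
n=7: →0(L), so W
n=8: →4(L), so W
The starting position 8 is W: Ada should move to 4, handing over an L position.

Ada wins.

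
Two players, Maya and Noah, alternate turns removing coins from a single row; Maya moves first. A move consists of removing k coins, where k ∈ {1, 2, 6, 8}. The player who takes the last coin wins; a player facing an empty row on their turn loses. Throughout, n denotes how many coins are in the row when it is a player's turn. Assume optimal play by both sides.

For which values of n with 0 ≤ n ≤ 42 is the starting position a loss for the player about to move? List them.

Build the W/L table. Terminal = L. A non-terminal position is W if it has a move to some L; otherwise it is L.
n=0: no move → L
n=1: →0(L), so W
n=2: →0(L), so W
n=3: →2(W), 1(W) — all W, so L
n=4: →3(L), so W
n=5: →3(L), so W
n=6: →0(L), so W
n=7: →6(W), 5(W), 1(W) — all W, so L
n=8: →7(L), so W
n=9: →7(L), so W
n=10: →9(W), 8(W), 4(W), 2(W) — all W, so L
n=11: →10(L), so W
n=12: →10(L), so W
n=13: →7(L), so W
n=14: →13(W), 12(W), 8(W), 6(W) — all W, so L
n=15: →14(L), so W
n=16: →14(L), so W
n=17: →16(W), 15(W), 11(W), 9(W) — all W, so L
n=18: →17(L), so W
n=19: →17(L), so W
n=20: →14(L), so W
n=21: →20(W), 19(W), 15(W), 13(W) — all W, so L
n=22: →21(L), so W
n=23: →21(L), so W
n=24: →23(W), 22(W), 18(W), 16(W) — all W, so L
n=25: →24(L), so W
n=26: →24(L), so W
n=27: →21(L), so W
n=28: →27(W), 26(W), 22(W), 20(W) — all W, so L
n=29: →28(L), so W
n=30: →28(L), so W
n=31: →30(W), 29(W), 25(W), 23(W) — all W, so L
n=32: →31(L), so W
n=33: →31(L), so W
n=34: →28(L), so W
n=35: →34(W), 33(W), 29(W), 27(W) — all W, so L
n=36: →35(L), so W
n=37: →35(L), so W
n=38: →37(W), 36(W), 32(W), 30(W) — all W, so L
n=39: →38(L), so W
n=40: →38(L), so W
n=41: →35(L), so W
n=42: →41(W), 40(W), 36(W), 34(W) — all W, so L
Reading off the rows marked L gives the requested list; there are 13 such values of n.

0, 3, 7, 10, 14, 17, 21, 24, 28, 31, 35, 38, 42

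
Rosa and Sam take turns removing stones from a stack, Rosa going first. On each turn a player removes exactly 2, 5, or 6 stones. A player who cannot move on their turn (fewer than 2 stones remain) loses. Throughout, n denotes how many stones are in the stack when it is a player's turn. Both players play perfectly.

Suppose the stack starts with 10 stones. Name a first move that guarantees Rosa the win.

Build the W/L table. Terminal = L. A non-terminal position is W if it has a move to some L; otherwise it is L.
n=0: no move → L
n=1: no move → L
n=2: reaches L-position 0 → W
n=3: reaches L-position 1 → W
n=4: only reaches 2(W), which is W → L
n=5: reaches L-position 0 → W
n=6: reaches L-position 4 → W
n=7: reaches L-position 1 → W
n=8: only reaches 6(W), 3(W), 2(W), all W → L
n=9: reaches L-position 4 → W
n=10: reaches L-position 8 → W
From 10, the L positions reachable in one move are: 8, 4. Any move reaching one of these is winning.

Remove 2, leaving 8.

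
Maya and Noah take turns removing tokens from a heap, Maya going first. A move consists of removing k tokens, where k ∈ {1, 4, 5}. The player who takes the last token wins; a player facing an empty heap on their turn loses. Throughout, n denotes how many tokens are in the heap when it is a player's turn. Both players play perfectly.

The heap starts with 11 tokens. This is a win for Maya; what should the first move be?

Remove 1, leaving 10.

Work bottom-up. With no move the player to move loses. Otherwise the position is W if at least one move leads to an L position for the opponent, and L if every move leads to a W.
n=0: no move → L
n=1: →0(L), so W
n=2: →1(W) only, which is W, so L
n=3: →2(L), so W
n=4: →0(L), so W
n=5: →0(L), so W
n=6: →2(L), so W
n=7: →2(L), so W
n=8: →7(W), 4(W), 3(W) — all W, so L
n=9: →8(L), so W
n=10: →9(W), 6(W), 5(W) — all W, so L
n=11: →10(L), so W
From 11, the L positions reachable in one move are: 10.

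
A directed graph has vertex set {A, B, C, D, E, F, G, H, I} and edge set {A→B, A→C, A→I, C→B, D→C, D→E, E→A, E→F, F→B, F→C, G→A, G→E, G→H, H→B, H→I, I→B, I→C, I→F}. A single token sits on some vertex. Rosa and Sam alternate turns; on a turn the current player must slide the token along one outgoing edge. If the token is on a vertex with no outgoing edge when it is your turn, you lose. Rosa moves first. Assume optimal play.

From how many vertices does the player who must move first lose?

Work bottom-up. With no move the player to move loses. Otherwise the position is W if at least one move leads to an L position for the opponent, and L if every move leads to a W.
Every edge goes from a vertex to one that appears earlier in the order B, C, F, I, H, A, E, D, G, so processing vertices in that order labels each vertex after all of its successors.
B: no outgoing edge → L
C: can move to B, which is L ⇒ W
F: can move to B, which is L ⇒ W
I: can move to B, which is L ⇒ W
H: can move to B, which is L ⇒ W
A: can move to B, which is L ⇒ W
E: moves to A(W), F(W); every one is W ⇒ L
D: can move to E, which is L ⇒ W
G: can move to E, which is L ⇒ W
The L vertices are B, E; that is 2 in all.

2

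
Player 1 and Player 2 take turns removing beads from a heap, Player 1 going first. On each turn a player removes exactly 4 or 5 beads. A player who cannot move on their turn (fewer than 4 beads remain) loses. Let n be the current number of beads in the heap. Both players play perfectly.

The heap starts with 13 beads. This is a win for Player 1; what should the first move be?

Compute win/loss labels from the base case upward. A position with no move is L. Any other position is W if it can reach an L in one move, else L.
n=0: no move → L
n=1: no move → L
n=2: no move → L
n=3: no move → L
n=4: →0(L), so W
n=5: →1(L), so W
n=6: →2(L), so W
n=7: →3(L), so W
n=8: →3(L), so W
n=9: →5(W), 4(W) — all W, so L
n=10: →6(W), 5(W) — all W, so L
n=11: →7(W), 6(W) — all W, so L
n=12: →8(W), 7(W) — all W, so L
n=13: →9(L), so W
From 13, the L positions reachable in one move are: 9.

Remove 4, leaving 9.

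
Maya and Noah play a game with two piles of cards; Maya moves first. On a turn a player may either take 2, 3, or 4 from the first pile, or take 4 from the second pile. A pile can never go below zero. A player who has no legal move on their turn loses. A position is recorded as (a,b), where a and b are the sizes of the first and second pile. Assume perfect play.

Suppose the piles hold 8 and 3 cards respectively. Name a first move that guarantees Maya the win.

Move to (6,3).

Classify positions by backward induction: terminal positions (no move available) are L. From any other position, the mover wins iff some move reaches an L.
No move ever increases a pile, so every position that can arise here has a ≤ 8 and b ≤ 3; it is enough to label the cells with 0 ≤ a ≤ 8 and 0 ≤ b ≤ 3.
Every move lowers a or b (never raises either), so fill the grid row by row in increasing a, and left to right within a row: each cell's successors are then already labelled.
      b=0  b=1  b=2  b=3
a=0:    L    L    L    L
a=1:    L    L    L    L
a=2:    W    W    W    W
a=3:    W    W    W    W
a=4:    W    W    W    W
a=5:    W    W    W    W
a=6:    L    L    L    L
a=7:    L    L    L    L
a=8:    W    W    W    W
Cells with no legal move (terminal, hence L): (0,0), (0,1), (0,2), (0,3), (1,0), (1,1), (1,2), (1,3).
The remaining L cells, each justified by listing all of its moves:
(6,0): L (options (4,0)(W), (3,0)(W), (2,0)(W) are all W)
(6,1): L (options (4,1)(W), (3,1)(W), (2,1)(W) are all W)
(6,2): L (options (4,2)(W), (3,2)(W), (2,2)(W) are all W)
(6,3): L (options (4,3)(W), (3,3)(W), (2,3)(W) are all W)
(7,0): L (options (5,0)(W), (4,0)(W), (3,0)(W) are all W)
(7,1): L (options (5,1)(W), (4,1)(W), (3,1)(W) are all W)
(7,2): L (options (5,2)(W), (4,2)(W), (3,2)(W) are all W)
(7,3): L (options (5,3)(W), (4,3)(W), (3,3)(W) are all W)
Every other cell has at least one move into one of the L cells above, so it is W.
From (8,3), the L positions reachable in one move are: (6,3).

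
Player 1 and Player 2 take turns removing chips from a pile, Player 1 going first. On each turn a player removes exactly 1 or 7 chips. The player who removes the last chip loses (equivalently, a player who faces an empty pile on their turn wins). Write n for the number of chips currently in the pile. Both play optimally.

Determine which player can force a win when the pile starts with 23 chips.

Classify positions by backward induction: terminal positions (no move available) are W. From any other position, the mover wins iff some move reaches an L.
n=0: no move; the opponent has just taken the last chip and therefore loses → W
n=1: L (sole option 0(W) is W)
n=2: W (go to 1, an L position)
n=3: L (sole option 2(W) is W)
n=4: W (go to 3, an L position)
n=5: L (sole option 4(W) is W)
n=6: W (go to 5, an L position)
n=7: L (options 6(W), 0(W) are all W)
n=8: W (go to 7, an L position)
n=9: L (options 8(W), 2(W) are all W)
n=10: W (go to 9, an L position)
n=11: L (options 10(W), 4(W) are all W)
n=12: W (go to 11, an L position)
n=13: L (options 12(W), 6(W) are all W)
n=14: W (go to 13, an L position)
n=15: L (options 14(W), 8(W) are all W)
n=16: W (go to 15, an L position)
n=17: L (options 16(W), 10(W) are all W)
n=18: W (go to 17, an L position)
n=19: L (options 18(W), 12(W) are all W)
n=20: W (go to 19, an L position)
n=21: L (options 20(W), 14(W) are all W)
n=22: W (go to 21, an L position)
n=23: L (options 22(W), 16(W) are all W)
The starting position 23 is L: whatever Player 1 does, the opponent receives a W position.

Player 2 wins.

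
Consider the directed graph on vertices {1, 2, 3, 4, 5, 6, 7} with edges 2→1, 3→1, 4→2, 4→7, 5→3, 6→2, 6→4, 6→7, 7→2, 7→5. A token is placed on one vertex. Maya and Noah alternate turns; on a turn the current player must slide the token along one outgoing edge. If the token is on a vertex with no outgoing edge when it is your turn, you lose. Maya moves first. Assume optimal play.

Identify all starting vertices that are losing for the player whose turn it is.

Positions with no move are L. A position that does have a move is losing for the player to move precisely when every available move leads to a winning position for the opponent. Fill in the labels:
Every edge goes from a vertex to one that appears earlier in the order 1, 3, 5, 2, 7, 4, 6, so processing vertices in that order labels each vertex after all of its successors.
1: no outgoing edge → L
3: W (go to 1, an L position)
5: L (sole option 3(W) is W)
2: W (go to 1, an L position)
7: W (go to 5, an L position)
4: L (options 7(W), 2(W) are all W)
6: W (go to 4, an L position)
The losing starting vertices are exactly the entries labelled L in this table (3 of them).

1, 4, 5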